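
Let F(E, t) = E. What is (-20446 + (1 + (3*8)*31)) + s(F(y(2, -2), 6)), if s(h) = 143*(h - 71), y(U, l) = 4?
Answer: -29282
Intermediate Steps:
s(h) = -10153 + 143*h (s(h) = 143*(-71 + h) = -10153 + 143*h)
(-20446 + (1 + (3*8)*31)) + s(F(y(2, -2), 6)) = (-20446 + (1 + (3*8)*31)) + (-10153 + 143*4) = (-20446 + (1 + 24*31)) + (-10153 + 572) = (-20446 + (1 + 744)) - 9581 = (-20446 + 745) - 9581 = -19701 - 9581 = -29282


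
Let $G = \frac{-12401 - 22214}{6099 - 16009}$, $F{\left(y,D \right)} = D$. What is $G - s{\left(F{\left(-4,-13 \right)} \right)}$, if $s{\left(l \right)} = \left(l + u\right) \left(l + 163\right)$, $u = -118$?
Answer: $\frac{38953223}{1982} \approx 19654.0$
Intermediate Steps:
$s{\left(l \right)} = \left(-118 + l\right) \left(163 + l\right)$ ($s{\left(l \right)} = \left(l - 118\right) \left(l + 163\right) = \left(-118 + l\right) \left(163 + l\right)$)
$G = \frac{6923}{1982}$ ($G = - \frac{34615}{-9910} = \left(-34615\right) \left(- \frac{1}{9910}\right) = \frac{6923}{1982} \approx 3.4929$)
$G - s{\left(F{\left(-4,-13 \right)} \right)} = \frac{6923}{1982} - \left(-19234 + \left(-13\right)^{2} + 45 \left(-13\right)\right) = \frac{6923}{1982} - \left(-19234 + 169 - 585\right) = \frac{6923}{1982} - -19650 = \frac{6923}{1982} + 19650 = \frac{38953223}{1982}$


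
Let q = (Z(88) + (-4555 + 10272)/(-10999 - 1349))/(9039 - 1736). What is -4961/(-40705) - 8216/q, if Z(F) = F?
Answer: -30158242839112693/43998319435 ≈ -6.8544e+5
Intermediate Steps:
q = 1080907/90177444 (q = (88 + (-4555 + 10272)/(-10999 - 1349))/(9039 - 1736) = (88 + 5717/(-12348))/7303 = (88 + 5717*(-1/12348))*(1/7303) = (88 - 5717/12348)*(1/7303) = (1080907/12348)*(1/7303) = 1080907/90177444 ≈ 0.011986)
-4961/(-40705) - 8216/q = -4961/(-40705) - 8216/1080907/90177444 = -4961*(-1/40705) - 8216*90177444/1080907 = 4961/40705 - 740897879904/1080907 = -30158242839112693/43998319435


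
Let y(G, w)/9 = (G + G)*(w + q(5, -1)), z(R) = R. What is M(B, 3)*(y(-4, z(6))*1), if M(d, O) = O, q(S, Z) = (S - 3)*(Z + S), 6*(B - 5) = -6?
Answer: -3024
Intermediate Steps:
B = 4 (B = 5 + (⅙)*(-6) = 5 - 1 = 4)
q(S, Z) = (-3 + S)*(S + Z)
y(G, w) = 18*G*(8 + w) (y(G, w) = 9*((G + G)*(w + (5² - 3*5 - 3*(-1) + 5*(-1)))) = 9*((2*G)*(w + (25 - 15 + 3 - 5))) = 9*((2*G)*(w + 8)) = 9*((2*G)*(8 + w)) = 9*(2*G*(8 + w)) = 18*G*(8 + w))
M(B, 3)*(y(-4, z(6))*1) = 3*((18*(-4)*(8 + 6))*1) = 3*((18*(-4)*14)*1) = 3*(-1008*1) = 3*(-1008) = -3024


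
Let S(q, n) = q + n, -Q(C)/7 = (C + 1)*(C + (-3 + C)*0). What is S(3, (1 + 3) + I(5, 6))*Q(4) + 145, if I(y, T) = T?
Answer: -1675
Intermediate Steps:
Q(C) = -7*C*(1 + C) (Q(C) = -7*(C + 1)*(C + (-3 + C)*0) = -7*(1 + C)*(C + 0) = -7*(1 + C)*C = -7*C*(1 + C))
S(q, n) = n + q
S(3, (1 + 3) + I(5, 6))*Q(4) + 145 = (((1 + 3) + 6) + 3)*(-7*4*(1 + 4)) + 145 = ((4 + 6) + 3)*(-7*4*5) + 145 = (10 + 3)*(-140) + 145 = 13*(-140) + 145 = -1820 + 145 = -1675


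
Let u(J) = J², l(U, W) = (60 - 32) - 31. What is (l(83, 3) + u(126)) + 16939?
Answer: 32812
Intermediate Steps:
l(U, W) = -3 (l(U, W) = 28 - 31 = -3)
(l(83, 3) + u(126)) + 16939 = (-3 + 126²) + 16939 = (-3 + 15876) + 16939 = 15873 + 16939 = 32812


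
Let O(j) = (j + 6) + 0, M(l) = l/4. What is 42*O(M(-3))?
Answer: 441/2 ≈ 220.50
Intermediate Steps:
M(l) = l/4 (M(l) = l*(¼) = l/4)
O(j) = 6 + j (O(j) = (6 + j) + 0 = 6 + j)
42*O(M(-3)) = 42*(6 + (¼)*(-3)) = 42*(6 - ¾) = 42*(21/4) = 441/2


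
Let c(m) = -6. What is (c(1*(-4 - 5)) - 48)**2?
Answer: 2916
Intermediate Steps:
(c(1*(-4 - 5)) - 48)**2 = (-6 - 48)**2 = (-54)**2 = 2916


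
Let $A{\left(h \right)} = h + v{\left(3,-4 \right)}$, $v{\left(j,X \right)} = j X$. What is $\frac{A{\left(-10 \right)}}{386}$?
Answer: $- \frac{11}{193} \approx -0.056995$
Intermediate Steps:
$v{\left(j,X \right)} = X j$
$A{\left(h \right)} = -12 + h$ ($A{\left(h \right)} = h - 12 = -12 + h$)
$\frac{A{\left(-10 \right)}}{386} = \frac{-12 - 10}{386} = \left(-22\right) \frac{1}{386} = - \frac{11}{193}$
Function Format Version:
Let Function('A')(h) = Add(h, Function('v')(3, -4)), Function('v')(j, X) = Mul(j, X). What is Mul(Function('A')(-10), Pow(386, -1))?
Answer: Rational(-11, 193) ≈ -0.056995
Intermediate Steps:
Function('v')(j, X) = Mul(X, j)
Function('A')(h) = Add(-12, h) (Function('A')(h) = Add(h, Mul(-4, 3)) = Add(h, -12) = Add(-12, h))
Mul(Function('A')(-10), Pow(386, -1)) = Mul(Add(-12, -10), Pow(386, -1)) = Mul(-22, Rational(1, 386)) = Rational(-11, 193)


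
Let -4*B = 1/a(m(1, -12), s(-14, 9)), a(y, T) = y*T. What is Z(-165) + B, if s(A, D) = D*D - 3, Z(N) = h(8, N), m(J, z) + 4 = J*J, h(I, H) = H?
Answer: -154439/936 ≈ -165.00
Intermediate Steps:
m(J, z) = -4 + J² (m(J, z) = -4 + J*J = -4 + J²)
Z(N) = N
s(A, D) = -3 + D² (s(A, D) = D² - 3 = -3 + D²)
a(y, T) = T*y
B = 1/936 (B = -1/((-4 + 1²)*(-3 + 9²))/4 = -1/((-4 + 1)*(-3 + 81))/4 = -1/(4*(78*(-3))) = -¼/(-234) = -¼*(-1/234) = 1/936 ≈ 0.0010684)
Z(-165) + B = -165 + 1/936 = -154439/936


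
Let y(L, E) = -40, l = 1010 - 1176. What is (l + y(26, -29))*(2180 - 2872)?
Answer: 142552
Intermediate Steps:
l = -166
(l + y(26, -29))*(2180 - 2872) = (-166 - 40)*(2180 - 2872) = -206*(-692) = 142552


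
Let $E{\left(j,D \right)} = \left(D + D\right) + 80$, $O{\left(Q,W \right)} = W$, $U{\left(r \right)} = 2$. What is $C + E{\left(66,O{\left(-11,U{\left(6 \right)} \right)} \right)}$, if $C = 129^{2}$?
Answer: $16725$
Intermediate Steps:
$C = 16641$
$E{\left(j,D \right)} = 80 + 2 D$ ($E{\left(j,D \right)} = 2 D + 80 = 80 + 2 D$)
$C + E{\left(66,O{\left(-11,U{\left(6 \right)} \right)} \right)} = 16641 + \left(80 + 2 \cdot 2\right) = 16641 + \left(80 + 4\right) = 16641 + 84 = 16725$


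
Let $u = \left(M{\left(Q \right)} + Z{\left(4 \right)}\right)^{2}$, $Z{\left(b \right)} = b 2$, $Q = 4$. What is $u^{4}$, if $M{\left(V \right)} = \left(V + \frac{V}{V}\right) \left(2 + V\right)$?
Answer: $4347792138496$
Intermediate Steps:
$Z{\left(b \right)} = 2 b$
$M{\left(V \right)} = \left(1 + V\right) \left(2 + V\right)$ ($M{\left(V \right)} = \left(V + 1\right) \left(2 + V\right) = \left(1 + V\right) \left(2 + V\right)$)
$u = 1444$ ($u = \left(\left(2 + 4^{2} + 3 \cdot 4\right) + 2 \cdot 4\right)^{2} = \left(\left(2 + 16 + 12\right) + 8\right)^{2} = \left(30 + 8\right)^{2} = 38^{2} = 1444$)
$u^{4} = 1444^{4} = 4347792138496$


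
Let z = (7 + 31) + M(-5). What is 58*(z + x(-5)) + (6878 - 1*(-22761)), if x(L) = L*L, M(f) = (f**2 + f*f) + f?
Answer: 35903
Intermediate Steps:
M(f) = f + 2*f**2 (M(f) = (f**2 + f**2) + f = 2*f**2 + f = f + 2*f**2)
x(L) = L**2
z = 83 (z = (7 + 31) - 5*(1 + 2*(-5)) = 38 - 5*(1 - 10) = 38 - 5*(-9) = 38 + 45 = 83)
58*(z + x(-5)) + (6878 - 1*(-22761)) = 58*(83 + (-5)**2) + (6878 - 1*(-22761)) = 58*(83 + 25) + (6878 + 22761) = 58*108 + 29639 = 6264 + 29639 = 35903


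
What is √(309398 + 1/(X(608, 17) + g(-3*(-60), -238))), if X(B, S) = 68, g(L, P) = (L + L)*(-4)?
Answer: √2971458385/98 ≈ 556.24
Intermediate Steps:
g(L, P) = -8*L (g(L, P) = (2*L)*(-4) = -8*L)
√(309398 + 1/(X(608, 17) + g(-3*(-60), -238))) = √(309398 + 1/(68 - (-24)*(-60))) = √(309398 + 1/(68 - 8*180)) = √(309398 + 1/(68 - 1440)) = √(309398 + 1/(-1372)) = √(309398 - 1/1372) = √(424494055/1372) = √2971458385/98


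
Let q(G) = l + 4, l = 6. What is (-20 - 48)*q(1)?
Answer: -680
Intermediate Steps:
q(G) = 10 (q(G) = 6 + 4 = 10)
(-20 - 48)*q(1) = (-20 - 48)*10 = -68*10 = -680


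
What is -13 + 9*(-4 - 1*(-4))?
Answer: -13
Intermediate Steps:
-13 + 9*(-4 - 1*(-4)) = -13 + 9*(-4 + 4) = -13 + 9*0 = -13 + 0 = -13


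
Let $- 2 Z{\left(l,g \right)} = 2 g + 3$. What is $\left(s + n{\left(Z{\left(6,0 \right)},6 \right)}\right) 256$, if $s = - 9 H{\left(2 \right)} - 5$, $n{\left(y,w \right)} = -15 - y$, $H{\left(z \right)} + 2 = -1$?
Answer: $2176$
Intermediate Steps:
$H{\left(z \right)} = -3$ ($H{\left(z \right)} = -2 - 1 = -3$)
$Z{\left(l,g \right)} = - \frac{3}{2} - g$ ($Z{\left(l,g \right)} = - \frac{2 g + 3}{2} = - \frac{3 + 2 g}{2} = - \frac{3}{2} - g$)
$s = 22$ ($s = \left(-9\right) \left(-3\right) - 5 = 27 - 5 = 22$)
$\left(s + n{\left(Z{\left(6,0 \right)},6 \right)}\right) 256 = \left(22 - \left(\frac{27}{2} + 0\right)\right) 256 = \left(22 - \frac{27}{2}\right) 256 = \frac{17}{2} \cdot 256 = 2176$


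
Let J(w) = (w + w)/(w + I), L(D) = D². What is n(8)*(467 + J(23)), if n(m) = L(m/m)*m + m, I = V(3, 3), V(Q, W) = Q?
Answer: 97504/13 ≈ 7500.3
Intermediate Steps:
I = 3
J(w) = 2*w/(3 + w) (J(w) = (w + w)/(w + 3) = (2*w)/(3 + w) = 2*w/(3 + w))
n(m) = 2*m (n(m) = (m/m)²*m + m = 1²*m + m = 1*m + m = m + m = 2*m)
n(8)*(467 + J(23)) = (2*8)*(467 + 2*23/(3 + 23)) = 16*(467 + 2*23/26) = 16*(467 + 2*23*(1/26)) = 16*(467 + 23/13) = 16*(6094/13) = 97504/13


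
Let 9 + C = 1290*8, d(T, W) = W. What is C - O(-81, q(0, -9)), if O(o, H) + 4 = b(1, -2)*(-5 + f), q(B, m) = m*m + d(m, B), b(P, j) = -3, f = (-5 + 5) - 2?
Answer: 10294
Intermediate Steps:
f = -2 (f = 0 - 2 = -2)
q(B, m) = B + m² (q(B, m) = m*m + B = m² + B = B + m²)
O(o, H) = 17 (O(o, H) = -4 - 3*(-5 - 2) = -4 - 3*(-7) = -4 + 21 = 17)
C = 10311 (C = -9 + 1290*8 = -9 + 10320 = 10311)
C - O(-81, q(0, -9)) = 10311 - 1*17 = 10311 - 17 = 10294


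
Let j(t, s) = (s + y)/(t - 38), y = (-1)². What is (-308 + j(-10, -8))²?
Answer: 218359729/2304 ≈ 94774.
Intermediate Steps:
y = 1
j(t, s) = (1 + s)/(-38 + t) (j(t, s) = (s + 1)/(t - 38) = (1 + s)/(-38 + t))
(-308 + j(-10, -8))² = (-308 + (1 - 8)/(-38 - 10))² = (-308 - 7/(-48))² = (-308 - 1/48*(-7))² = (-308 + 7/48)² = (-14777/48)² = 218359729/2304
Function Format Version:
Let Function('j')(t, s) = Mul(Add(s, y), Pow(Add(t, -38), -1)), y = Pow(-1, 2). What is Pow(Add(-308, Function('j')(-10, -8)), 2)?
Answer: Rational(218359729, 2304) ≈ 94774.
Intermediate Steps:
y = 1
Function('j')(t, s) = Mul(Pow(Add(-38, t), -1), Add(1, s)) (Function('j')(t, s) = Mul(Add(s, 1), Pow(Add(t, -38), -1)) = Mul(Add(1, s), Pow(Add(-38, t), -1)) = Mul(Pow(Add(-38, t), -1), Add(1, s)))
Pow(Add(-308, Function('j')(-10, -8)), 2) = Pow(Add(-308, Mul(Pow(Add(-38, -10), -1), Add(1, -8))), 2) = Pow(Add(-308, Mul(Pow(-48, -1), -7)), 2) = Pow(Add(-308, Mul(Rational(-1, 48), -7)), 2) = Pow(Add(-308, Rational(7, 48)), 2) = Pow(Rational(-14777, 48), 2) = Rational(218359729, 2304)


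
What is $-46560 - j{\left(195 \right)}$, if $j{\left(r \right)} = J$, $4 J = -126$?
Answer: $- \frac{93057}{2} \approx -46529.0$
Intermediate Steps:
$J = - \frac{63}{2}$ ($J = \frac{1}{4} \left(-126\right) = - \frac{63}{2} \approx -31.5$)
$j{\left(r \right)} = - \frac{63}{2}$
$-46560 - j{\left(195 \right)} = -46560 - - \frac{63}{2} = -46560 + \frac{63}{2} = - \frac{93057}{2}$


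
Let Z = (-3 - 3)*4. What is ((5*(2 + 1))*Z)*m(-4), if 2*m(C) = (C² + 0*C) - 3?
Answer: -2340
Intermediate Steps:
m(C) = -3/2 + C²/2 (m(C) = ((C² + 0*C) - 3)/2 = ((C² + 0) - 3)/2 = (C² - 3)/2 = (-3 + C²)/2 = -3/2 + C²/2)
Z = -24 (Z = -6*4 = -24)
((5*(2 + 1))*Z)*m(-4) = ((5*(2 + 1))*(-24))*(-3/2 + (½)*(-4)²) = ((5*3)*(-24))*(-3/2 + (½)*16) = (15*(-24))*(-3/2 + 8) = -360*13/2 = -2340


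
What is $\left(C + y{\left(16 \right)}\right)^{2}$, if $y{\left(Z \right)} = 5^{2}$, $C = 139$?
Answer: $26896$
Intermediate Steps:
$y{\left(Z \right)} = 25$
$\left(C + y{\left(16 \right)}\right)^{2} = \left(139 + 25\right)^{2} = 164^{2} = 26896$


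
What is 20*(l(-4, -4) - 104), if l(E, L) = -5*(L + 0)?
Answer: -1680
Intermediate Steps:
l(E, L) = -5*L
20*(l(-4, -4) - 104) = 20*(-5*(-4) - 104) = 20*(20 - 104) = 20*(-84) = -1680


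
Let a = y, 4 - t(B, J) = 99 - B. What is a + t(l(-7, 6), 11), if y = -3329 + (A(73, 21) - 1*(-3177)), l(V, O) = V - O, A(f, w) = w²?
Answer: 181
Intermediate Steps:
t(B, J) = -95 + B (t(B, J) = 4 - (99 - B) = 4 + (-99 + B) = -95 + B)
y = 289 (y = -3329 + (21² - 1*(-3177)) = -3329 + (441 + 3177) = -3329 + 3618 = 289)
a = 289
a + t(l(-7, 6), 11) = 289 + (-95 + (-7 - 1*6)) = 289 + (-95 + (-7 - 6)) = 289 + (-95 - 13) = 289 - 108 = 181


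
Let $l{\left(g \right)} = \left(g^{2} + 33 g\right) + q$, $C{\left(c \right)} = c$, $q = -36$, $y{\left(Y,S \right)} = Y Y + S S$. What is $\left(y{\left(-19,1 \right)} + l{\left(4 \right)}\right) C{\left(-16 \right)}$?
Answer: $-7584$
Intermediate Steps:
$y{\left(Y,S \right)} = S^{2} + Y^{2}$ ($y{\left(Y,S \right)} = Y^{2} + S^{2} = S^{2} + Y^{2}$)
$l{\left(g \right)} = -36 + g^{2} + 33 g$ ($l{\left(g \right)} = \left(g^{2} + 33 g\right) - 36 = -36 + g^{2} + 33 g$)
$\left(y{\left(-19,1 \right)} + l{\left(4 \right)}\right) C{\left(-16 \right)} = \left(\left(1^{2} + \left(-19\right)^{2}\right) + \left(-36 + 4^{2} + 33 \cdot 4\right)\right) \left(-16\right) = \left(\left(1 + 361\right) + \left(-36 + 16 + 132\right)\right) \left(-16\right) = \left(362 + 112\right) \left(-16\right) = 474 \left(-16\right) = -7584$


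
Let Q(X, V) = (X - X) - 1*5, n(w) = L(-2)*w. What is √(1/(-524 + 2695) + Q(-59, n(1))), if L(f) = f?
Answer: 9*I*√290914/2171 ≈ 2.236*I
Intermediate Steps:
n(w) = -2*w
Q(X, V) = -5 (Q(X, V) = 0 - 5 = -5)
√(1/(-524 + 2695) + Q(-59, n(1))) = √(1/(-524 + 2695) - 5) = √(1/2171 - 5) = √(-10854/2171) = 9*I*√290914/2171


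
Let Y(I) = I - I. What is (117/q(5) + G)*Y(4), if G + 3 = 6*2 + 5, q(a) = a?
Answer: 0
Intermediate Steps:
Y(I) = 0
G = 14 (G = -3 + (6*2 + 5) = -3 + (12 + 5) = -3 + 17 = 14)
(117/q(5) + G)*Y(4) = (117/5 + 14)*0 = (187/5)*0 = 0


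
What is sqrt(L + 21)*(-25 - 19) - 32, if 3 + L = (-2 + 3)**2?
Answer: -32 - 44*sqrt(19) ≈ -223.79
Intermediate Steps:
L = -2 (L = -3 + (-2 + 3)**2 = -3 + 1**2 = -3 + 1 = -2)
sqrt(L + 21)*(-25 - 19) - 32 = sqrt(-2 + 21)*(-25 - 19) - 32 = sqrt(19)*(-44) - 32 = -44*sqrt(19) - 32 = -32 - 44*sqrt(19)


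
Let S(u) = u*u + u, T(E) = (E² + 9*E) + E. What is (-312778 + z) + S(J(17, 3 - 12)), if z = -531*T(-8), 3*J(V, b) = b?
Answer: -304276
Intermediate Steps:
T(E) = E² + 10*E
J(V, b) = b/3
S(u) = u + u² (S(u) = u² + u = u + u²)
z = 8496 (z = -(-4248)*(10 - 8) = -(-4248)*2 = -531*(-16) = 8496)
(-312778 + z) + S(J(17, 3 - 12)) = (-312778 + 8496) + ((3 - 12)/3)*(1 + (3 - 12)/3) = -304282 + ((⅓)*(-9))*(1 + (⅓)*(-9)) = -304282 - 3*(1 - 3) = -304282 - 3*(-2) = -304282 + 6 = -304276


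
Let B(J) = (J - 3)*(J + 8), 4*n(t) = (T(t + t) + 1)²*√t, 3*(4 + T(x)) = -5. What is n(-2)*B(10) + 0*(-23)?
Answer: 686*I*√2 ≈ 970.15*I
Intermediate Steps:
T(x) = -17/3 (T(x) = -4 + (⅓)*(-5) = -4 - 5/3 = -17/3)
n(t) = 49*√t/9 (n(t) = ((-17/3 + 1)²*√t)/4 = ((-14/3)²*√t)/4 = (196*√t/9)/4 = 49*√t/9)
B(J) = (-3 + J)*(8 + J)
n(-2)*B(10) + 0*(-23) = (49*√(-2)/9)*(-24 + 10² + 5*10) + 0*(-23) = (49*(I*√2)/9)*(-24 + 100 + 50) + 0 = (49*I*√2/9)*126 + 0 = 686*I*√2 + 0 = 686*I*√2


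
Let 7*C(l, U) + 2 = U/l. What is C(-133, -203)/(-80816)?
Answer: 9/10748528 ≈ 8.3732e-7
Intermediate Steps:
C(l, U) = -2/7 + U/(7*l) (C(l, U) = -2/7 + (U/l)/7 = -2/7 + U/(7*l))
C(-133, -203)/(-80816) = ((1/7)*(-203 - 2*(-133))/(-133))/(-80816) = ((1/7)*(-1/133)*(-203 + 266))*(-1/80816) = ((1/7)*(-1/133)*63)*(-1/80816) = -9/133*(-1/80816) = 9/10748528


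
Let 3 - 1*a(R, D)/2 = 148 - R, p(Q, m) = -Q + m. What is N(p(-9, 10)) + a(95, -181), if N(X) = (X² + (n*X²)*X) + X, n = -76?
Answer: -521004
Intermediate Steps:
p(Q, m) = m - Q
a(R, D) = -290 + 2*R (a(R, D) = 6 - 2*(148 - R) = 6 + (-296 + 2*R) = -290 + 2*R)
N(X) = X + X² - 76*X³ (N(X) = (X² + (-76*X²)*X) + X = (X² - 76*X³) + X = X + X² - 76*X³)
N(p(-9, 10)) + a(95, -181) = (10 - 1*(-9))*(1 + (10 - 1*(-9)) - 76*(10 - 1*(-9))²) + (-290 + 2*95) = (10 + 9)*(1 + (10 + 9) - 76*(10 + 9)²) + (-290 + 190) = 19*(1 + 19 - 76*19²) - 100 = 19*(1 + 19 - 76*361) - 100 = 19*(1 + 19 - 27436) - 100 = 19*(-27416) - 100 = -520904 - 100 = -521004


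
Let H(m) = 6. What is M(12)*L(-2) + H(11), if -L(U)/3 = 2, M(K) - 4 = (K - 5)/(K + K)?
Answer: -79/4 ≈ -19.750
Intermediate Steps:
M(K) = 4 + (-5 + K)/(2*K) (M(K) = 4 + (K - 5)/(K + K) = 4 + (-5 + K)/((2*K)) = 4 + (-5 + K)*(1/(2*K)) = 4 + (-5 + K)/(2*K))
L(U) = -6 (L(U) = -3*2 = -6)
M(12)*L(-2) + H(11) = ((½)*(-5 + 9*12)/12)*(-6) + 6 = ((½)*(1/12)*(-5 + 108))*(-6) + 6 = ((½)*(1/12)*103)*(-6) + 6 = (103/24)*(-6) + 6 = -103/4 + 6 = -79/4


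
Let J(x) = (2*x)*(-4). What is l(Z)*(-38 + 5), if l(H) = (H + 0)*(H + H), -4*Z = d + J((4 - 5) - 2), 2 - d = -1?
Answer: -24057/8 ≈ -3007.1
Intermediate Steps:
d = 3 (d = 2 - 1*(-1) = 2 + 1 = 3)
J(x) = -8*x
Z = -27/4 (Z = -(3 - 8*((4 - 5) - 2))/4 = -(3 - 8*(-1 - 2))/4 = -(3 - 8*(-3))/4 = -(3 + 24)/4 = -¼*27 = -27/4 ≈ -6.7500)
l(H) = 2*H² (l(H) = H*(2*H) = 2*H²)
l(Z)*(-38 + 5) = (2*(-27/4)²)*(-38 + 5) = (2*(729/16))*(-33) = (729/8)*(-33) = -24057/8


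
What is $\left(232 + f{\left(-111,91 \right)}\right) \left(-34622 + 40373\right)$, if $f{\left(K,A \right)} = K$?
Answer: $695871$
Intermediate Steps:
$\left(232 + f{\left(-111,91 \right)}\right) \left(-34622 + 40373\right) = \left(232 - 111\right) \left(-34622 + 40373\right) = 121 \cdot 5751 = 695871$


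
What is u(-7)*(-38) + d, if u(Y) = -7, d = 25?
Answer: 291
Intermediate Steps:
u(-7)*(-38) + d = -7*(-38) + 25 = 266 + 25 = 291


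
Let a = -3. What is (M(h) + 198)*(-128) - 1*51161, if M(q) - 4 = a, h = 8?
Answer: -76633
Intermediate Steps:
M(q) = 1 (M(q) = 4 - 3 = 1)
(M(h) + 198)*(-128) - 1*51161 = (1 + 198)*(-128) - 1*51161 = 199*(-128) - 51161 = -25472 - 51161 = -76633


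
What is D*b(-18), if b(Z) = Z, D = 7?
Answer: -126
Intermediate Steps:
D*b(-18) = 7*(-18) = -126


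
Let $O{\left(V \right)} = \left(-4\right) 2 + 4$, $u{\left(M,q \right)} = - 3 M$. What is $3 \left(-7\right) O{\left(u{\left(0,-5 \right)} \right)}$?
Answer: $84$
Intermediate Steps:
$O{\left(V \right)} = -4$ ($O{\left(V \right)} = -8 + 4 = -4$)
$3 \left(-7\right) O{\left(u{\left(0,-5 \right)} \right)} = 3 \left(-7\right) \left(-4\right) = \left(-21\right) \left(-4\right) = 84$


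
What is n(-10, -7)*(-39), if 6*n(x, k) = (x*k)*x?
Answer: 4550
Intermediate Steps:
n(x, k) = k*x**2/6 (n(x, k) = ((x*k)*x)/6 = ((k*x)*x)/6 = (k*x**2)/6 = k*x**2/6)
n(-10, -7)*(-39) = ((1/6)*(-7)*(-10)**2)*(-39) = ((1/6)*(-7)*100)*(-39) = -350/3*(-39) = 4550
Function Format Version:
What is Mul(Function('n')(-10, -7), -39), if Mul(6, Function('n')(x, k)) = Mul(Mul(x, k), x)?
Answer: 4550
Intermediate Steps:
Function('n')(x, k) = Mul(Rational(1, 6), k, Pow(x, 2)) (Function('n')(x, k) = Mul(Rational(1, 6), Mul(Mul(x, k), x)) = Mul(Rational(1, 6), Mul(Mul(k, x), x)) = Mul(Rational(1, 6), Mul(k, Pow(x, 2))) = Mul(Rational(1, 6), k, Pow(x, 2)))
Mul(Function('n')(-10, -7), -39) = Mul(Mul(Rational(1, 6), -7, Pow(-10, 2)), -39) = Mul(Mul(Rational(1, 6), -7, 100), -39) = Mul(Rational(-350, 3), -39) = 4550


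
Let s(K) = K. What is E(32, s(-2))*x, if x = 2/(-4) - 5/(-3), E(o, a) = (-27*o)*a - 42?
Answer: 1967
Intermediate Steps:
E(o, a) = -42 - 27*a*o (E(o, a) = -27*a*o - 42 = -42 - 27*a*o)
x = 7/6 (x = 2*(-¼) - 5*(-⅓) = -½ + 5/3 = 7/6 ≈ 1.1667)
E(32, s(-2))*x = (-42 - 27*(-2)*32)*(7/6) = (-42 + 1728)*(7/6) = 1686*(7/6) = 1967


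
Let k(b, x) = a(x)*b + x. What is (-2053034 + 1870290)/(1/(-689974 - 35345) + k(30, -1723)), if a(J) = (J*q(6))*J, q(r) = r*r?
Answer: -66273847668/1162768171895221 ≈ -5.6997e-5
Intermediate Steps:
q(r) = r**2
a(J) = 36*J**2 (a(J) = (J*6**2)*J = (J*36)*J = (36*J)*J = 36*J**2)
k(b, x) = x + 36*b*x**2 (k(b, x) = (36*x**2)*b + x = 36*b*x**2 + x = x + 36*b*x**2)
(-2053034 + 1870290)/(1/(-689974 - 35345) + k(30, -1723)) = (-2053034 + 1870290)/(1/(-689974 - 35345) - 1723*(1 + 36*30*(-1723))) = -182744/(1/(-725319) - 1723*(1 - 1860840)) = -182744/(-1/725319 - 1723*(-1860839)) = -182744/(-1/725319 + 3206225597) = -182744/2325536343790442/725319 = -182744*725319/2325536343790442 = -66273847668/1162768171895221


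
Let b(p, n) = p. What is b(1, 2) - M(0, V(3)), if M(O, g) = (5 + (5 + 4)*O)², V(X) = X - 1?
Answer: -24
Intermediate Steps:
V(X) = -1 + X
M(O, g) = (5 + 9*O)²
b(1, 2) - M(0, V(3)) = 1 - (5 + 9*0)² = 1 - (5 + 0)² = 1 - 1*5² = 1 - 1*25 = 1 - 25 = -24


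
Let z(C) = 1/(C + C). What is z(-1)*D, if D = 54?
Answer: -27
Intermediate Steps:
z(C) = 1/(2*C)
z(-1)*D = ((½)/(-1))*54 = ((½)*(-1))*54 = -½*54 = -27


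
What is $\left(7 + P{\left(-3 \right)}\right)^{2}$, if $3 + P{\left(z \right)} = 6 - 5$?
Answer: $25$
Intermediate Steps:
$P{\left(z \right)} = -2$ ($P{\left(z \right)} = -3 + \left(6 - 5\right) = -3 + 1 = -2$)
$\left(7 + P{\left(-3 \right)}\right)^{2} = \left(7 - 2\right)^{2} = 5^{2} = 25$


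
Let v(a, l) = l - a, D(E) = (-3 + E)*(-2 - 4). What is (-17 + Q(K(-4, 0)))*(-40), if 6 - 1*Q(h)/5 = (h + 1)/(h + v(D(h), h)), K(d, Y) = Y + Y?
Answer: -4780/9 ≈ -531.11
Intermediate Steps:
K(d, Y) = 2*Y
D(E) = 18 - 6*E (D(E) = (-3 + E)*(-6) = 18 - 6*E)
Q(h) = 30 - 5*(1 + h)/(-18 + 8*h) (Q(h) = 30 - 5*(h + 1)/(h + (h - (18 - 6*h))) = 30 - 5*(1 + h)/(h + (h + (-18 + 6*h))) = 30 - 5*(1 + h)/(h + (-18 + 7*h)) = 30 - 5*(1 + h)/(-18 + 8*h))
(-17 + Q(K(-4, 0)))*(-40) = (-17 + 5*(-109 + 47*(2*0))/(2*(-9 + 4*(2*0))))*(-40) = (-17 + 5*(-109 + 47*0)/(2*(-9 + 4*0)))*(-40) = (-17 + 5*(-109 + 0)/(2*(-9 + 0)))*(-40) = (-17 + (5/2)*(-109)/(-9))*(-40) = (-17 + (5/2)*(-⅑)*(-109))*(-40) = (-17 + 545/18)*(-40) = (239/18)*(-40) = -4780/9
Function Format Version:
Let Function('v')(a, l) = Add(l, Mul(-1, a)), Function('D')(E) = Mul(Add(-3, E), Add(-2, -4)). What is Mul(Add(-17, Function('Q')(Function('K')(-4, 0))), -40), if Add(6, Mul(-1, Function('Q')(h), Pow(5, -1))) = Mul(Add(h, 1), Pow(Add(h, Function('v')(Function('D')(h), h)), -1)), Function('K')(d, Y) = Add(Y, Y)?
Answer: Rational(-4780, 9) ≈ -531.11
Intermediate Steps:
Function('K')(d, Y) = Mul(2, Y)
Function('D')(E) = Add(18, Mul(-6, E)) (Function('D')(E) = Mul(Add(-3, E), -6) = Add(18, Mul(-6, E)))
Function('Q')(h) = Add(30, Mul(-5, Pow(Add(-18, Mul(8, h)), -1), Add(1, h))) (Function('Q')(h) = Add(30, Mul(-5, Mul(Add(h, 1), Pow(Add(h, Add(h, Mul(-1, Add(18, Mul(-6, h))))), -1)))) = Add(30, Mul(-5, Mul(Add(1, h), Pow(Add(h, Add(h, Add(-18, Mul(6, h)))), -1)))) = Add(30, Mul(-5, Mul(Add(1, h), Pow(Add(h, Add(-18, Mul(7, h))), -1)))) = Add(30, Mul(-5, Mul(Add(1, h), Pow(Add(-18, Mul(8, h)), -1)))) = Add(30, Mul(-5, Mul(Pow(Add(-18, Mul(8, h)), -1), Add(1, h)))) = Add(30, Mul(-5, Pow(Add(-18, Mul(8, h)), -1), Add(1, h))))
Mul(Add(-17, Function('Q')(Function('K')(-4, 0))), -40) = Mul(Add(-17, Mul(Rational(5, 2), Pow(Add(-9, Mul(4, Mul(2, 0))), -1), Add(-109, Mul(47, Mul(2, 0))))), -40) = Mul(Add(-17, Mul(Rational(5, 2), Pow(Add(-9, Mul(4, 0)), -1), Add(-109, Mul(47, 0)))), -40) = Mul(Add(-17, Mul(Rational(5, 2), Pow(Add(-9, 0), -1), Add(-109, 0))), -40) = Mul(Add(-17, Mul(Rational(5, 2), Pow(-9, -1), -109)), -40) = Mul(Add(-17, Mul(Rational(5, 2), Rational(-1, 9), -109)), -40) = Mul(Add(-17, Rational(545, 18)), -40) = Mul(Rational(239, 18), -40) = Rational(-4780, 9)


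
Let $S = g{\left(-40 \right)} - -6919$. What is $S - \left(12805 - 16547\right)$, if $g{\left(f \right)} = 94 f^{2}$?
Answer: $161061$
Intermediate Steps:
$S = 157319$ ($S = 94 \left(-40\right)^{2} - -6919 = 94 \cdot 1600 + 6919 = 150400 + 6919 = 157319$)
$S - \left(12805 - 16547\right) = 157319 - \left(12805 - 16547\right) = 157319 - -3742 = 157319 + 3742 = 161061$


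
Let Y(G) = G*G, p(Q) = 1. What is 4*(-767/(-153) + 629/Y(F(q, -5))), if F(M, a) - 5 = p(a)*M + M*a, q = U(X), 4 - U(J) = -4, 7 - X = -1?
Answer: 291280/12393 ≈ 23.504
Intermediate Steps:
X = 8 (X = 7 - 1*(-1) = 7 + 1 = 8)
U(J) = 8 (U(J) = 4 - 1*(-4) = 4 + 4 = 8)
q = 8
F(M, a) = 5 + M + M*a (F(M, a) = 5 + (1*M + M*a) = 5 + (M + M*a) = 5 + M + M*a)
Y(G) = G²
4*(-767/(-153) + 629/Y(F(q, -5))) = 4*(-767/(-153) + 629/((5 + 8 + 8*(-5))²)) = 4*(-767*(-1/153) + 629/((5 + 8 - 40)²)) = 4*(767/153 + 629/((-27)²)) = 4*(767/153 + 629/729) = 4*(72820/12393) = 291280/12393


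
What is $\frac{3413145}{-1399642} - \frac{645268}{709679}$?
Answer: $- \frac{3325381524511}{993296534918} \approx -3.3478$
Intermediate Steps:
$\frac{3413145}{-1399642} - \frac{645268}{709679} = 3413145 \left(- \frac{1}{1399642}\right) - \frac{645268}{709679} = - \frac{3413145}{1399642} - \frac{645268}{709679} = - \frac{3325381524511}{993296534918}$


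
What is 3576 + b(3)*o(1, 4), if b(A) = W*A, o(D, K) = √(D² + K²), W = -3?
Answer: 3576 - 9*√17 ≈ 3538.9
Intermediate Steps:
b(A) = -3*A
3576 + b(3)*o(1, 4) = 3576 + (-3*3)*√(1² + 4²) = 3576 - 9*√(1 + 16) = 3576 - 9*√17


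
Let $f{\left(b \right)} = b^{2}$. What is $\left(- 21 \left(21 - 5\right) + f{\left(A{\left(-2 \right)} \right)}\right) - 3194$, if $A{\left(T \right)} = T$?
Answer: $-3526$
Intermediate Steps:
$\left(- 21 \left(21 - 5\right) + f{\left(A{\left(-2 \right)} \right)}\right) - 3194 = \left(- 21 \left(21 - 5\right) + \left(-2\right)^{2}\right) - 3194 = \left(\left(-21\right) 16 + 4\right) - 3194 = \left(-336 + 4\right) - 3194 = -332 - 3194 = -3526$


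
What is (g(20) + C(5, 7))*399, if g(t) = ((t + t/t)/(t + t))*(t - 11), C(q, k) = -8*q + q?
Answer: -483189/40 ≈ -12080.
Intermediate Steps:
C(q, k) = -7*q
g(t) = (1 + t)*(-11 + t)/(2*t) (g(t) = ((t + 1)/((2*t)))*(-11 + t) = ((1 + t)*(1/(2*t)))*(-11 + t) = ((1 + t)/(2*t))*(-11 + t) = (1 + t)*(-11 + t)/(2*t))
(g(20) + C(5, 7))*399 = ((1/2)*(-11 + 20*(-10 + 20))/20 - 7*5)*399 = ((1/2)*(1/20)*(-11 + 20*10) - 35)*399 = ((1/2)*(1/20)*(-11 + 200) - 35)*399 = ((1/2)*(1/20)*189 - 35)*399 = (189/40 - 35)*399 = -1211/40*399 = -483189/40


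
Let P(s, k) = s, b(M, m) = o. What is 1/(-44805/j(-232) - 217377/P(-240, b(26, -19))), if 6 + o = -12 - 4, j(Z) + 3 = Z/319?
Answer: 3280/42399219 ≈ 7.7360e-5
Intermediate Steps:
j(Z) = -3 + Z/319
o = -22 (o = -6 + (-12 - 4) = -6 - 16 = -22)
b(M, m) = -22
1/(-44805/j(-232) - 217377/P(-240, b(26, -19))) = 1/(-44805/(-3 + (1/319)*(-232)) - 217377/(-240)) = 1/(-44805/(-3 - 8/11) - 217377*(-1/240)) = 1/(-44805/(-41/11) + 72459/80) = 1/(-44805*(-11/41) + 72459/80) = 1/(492855/41 + 72459/80) = 1/(42399219/3280) = 3280/42399219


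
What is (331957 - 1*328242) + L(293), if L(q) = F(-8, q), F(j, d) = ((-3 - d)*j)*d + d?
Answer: 697832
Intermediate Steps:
F(j, d) = d + d*j*(-3 - d) (F(j, d) = (j*(-3 - d))*d + d = d*j*(-3 - d) + d = d + d*j*(-3 - d))
L(q) = q*(25 + 8*q) (L(q) = q*(1 - 3*(-8) - 1*q*(-8)) = q*(1 + 24 + 8*q) = q*(25 + 8*q))
(331957 - 1*328242) + L(293) = (331957 - 1*328242) + 293*(25 + 8*293) = (331957 - 328242) + 293*(25 + 2344) = 3715 + 293*2369 = 3715 + 694117 = 697832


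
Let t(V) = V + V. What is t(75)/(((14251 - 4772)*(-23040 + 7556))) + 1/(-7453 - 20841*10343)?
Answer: -786491056/767005596448427 ≈ -1.0254e-6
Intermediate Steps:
t(V) = 2*V
t(75)/(((14251 - 4772)*(-23040 + 7556))) + 1/(-7453 - 20841*10343) = (2*75)/(((14251 - 4772)*(-23040 + 7556))) + 1/(-7453 - 20841*10343) = 150/((9479*(-15484))) + (1/10343)/(-28294) = 150/(-146772836) - 1/28294*1/10343 = 150*(-1/146772836) - 1/292644842 = -75/73386418 - 1/292644842 = -786491056/767005596448427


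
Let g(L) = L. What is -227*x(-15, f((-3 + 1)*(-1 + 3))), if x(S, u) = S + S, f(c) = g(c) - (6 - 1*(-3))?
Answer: 6810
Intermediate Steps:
f(c) = -9 + c (f(c) = c - (6 - 1*(-3)) = c - (6 + 3) = c - 1*9 = c - 9 = -9 + c)
x(S, u) = 2*S
-227*x(-15, f((-3 + 1)*(-1 + 3))) = -454*(-15) = -227*(-30) = 6810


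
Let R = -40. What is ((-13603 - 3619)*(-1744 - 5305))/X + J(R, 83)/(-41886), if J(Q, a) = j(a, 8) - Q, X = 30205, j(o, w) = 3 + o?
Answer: 40356092953/10041005 ≈ 4019.1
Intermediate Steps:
J(Q, a) = 3 + a - Q (J(Q, a) = (3 + a) - Q = 3 + a - Q)
((-13603 - 3619)*(-1744 - 5305))/X + J(R, 83)/(-41886) = ((-13603 - 3619)*(-1744 - 5305))/30205 + (3 + 83 - 1*(-40))/(-41886) = -17222*(-7049)*(1/30205) + (3 + 83 + 40)*(-1/41886) = 121397878*(1/30205) + 126*(-1/41886) = 17342554/4315 - 7/2327 = 40356092953/10041005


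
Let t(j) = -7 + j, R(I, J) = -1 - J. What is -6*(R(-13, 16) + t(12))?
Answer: 72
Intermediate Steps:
-6*(R(-13, 16) + t(12)) = -6*((-1 - 1*16) + (-7 + 12)) = -6*((-1 - 16) + 5) = -6*(-17 + 5) = -6*(-12) = 72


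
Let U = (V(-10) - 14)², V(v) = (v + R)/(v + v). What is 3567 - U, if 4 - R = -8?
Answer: 336819/100 ≈ 3368.2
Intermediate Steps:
R = 12 (R = 4 - 1*(-8) = 4 + 8 = 12)
V(v) = (12 + v)/(2*v) (V(v) = (v + 12)/(v + v) = (12 + v)/((2*v)) = (12 + v)*(1/(2*v)) = (12 + v)/(2*v))
U = 19881/100 (U = ((½)*(12 - 10)/(-10) - 14)² = ((½)*(-⅒)*2 - 14)² = (-⅒ - 14)² = (-141/10)² = 19881/100 ≈ 198.81)
3567 - U = 3567 - 1*19881/100 = 3567 - 19881/100 = 336819/100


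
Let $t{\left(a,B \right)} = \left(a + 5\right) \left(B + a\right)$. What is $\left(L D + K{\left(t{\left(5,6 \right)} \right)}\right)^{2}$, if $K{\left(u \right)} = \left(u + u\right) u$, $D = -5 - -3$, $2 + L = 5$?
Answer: $585349636$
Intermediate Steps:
$L = 3$ ($L = -2 + 5 = 3$)
$t{\left(a,B \right)} = \left(5 + a\right) \left(B + a\right)$
$D = -2$ ($D = -5 + 3 = -2$)
$K{\left(u \right)} = 2 u^{2}$ ($K{\left(u \right)} = 2 u u = 2 u^{2}$)
$\left(L D + K{\left(t{\left(5,6 \right)} \right)}\right)^{2} = \left(3 \left(-2\right) + 2 \left(5^{2} + 5 \cdot 6 + 5 \cdot 5 + 6 \cdot 5\right)^{2}\right)^{2} = \left(-6 + 2 \left(25 + 30 + 25 + 30\right)^{2}\right)^{2} = \left(-6 + 2 \cdot 110^{2}\right)^{2} = \left(-6 + 2 \cdot 12100\right)^{2} = \left(-6 + 24200\right)^{2} = 24194^{2} = 585349636$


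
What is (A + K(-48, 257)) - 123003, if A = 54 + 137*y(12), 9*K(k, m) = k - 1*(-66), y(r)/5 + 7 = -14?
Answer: -137332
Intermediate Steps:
y(r) = -105 (y(r) = -35 + 5*(-14) = -35 - 70 = -105)
K(k, m) = 22/3 + k/9 (K(k, m) = (k - 1*(-66))/9 = (k + 66)/9 = (66 + k)/9 = 22/3 + k/9)
A = -14331 (A = 54 + 137*(-105) = 54 - 14385 = -14331)
(A + K(-48, 257)) - 123003 = (-14331 + (22/3 + (⅑)*(-48))) - 123003 = (-14331 + (22/3 - 16/3)) - 123003 = (-14331 + 2) - 123003 = -14329 - 123003 = -137332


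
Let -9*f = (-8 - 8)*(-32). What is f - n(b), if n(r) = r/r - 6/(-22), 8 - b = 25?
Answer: -5758/99 ≈ -58.162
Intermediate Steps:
b = -17 (b = 8 - 1*25 = 8 - 25 = -17)
f = -512/9 (f = -(-8 - 8)*(-32)/9 = -(-16)*(-32)/9 = -⅑*512 = -512/9 ≈ -56.889)
n(r) = 14/11 (n(r) = 1 - 6*(-1/22) = 1 + 3/11 = 14/11)
f - n(b) = -512/9 - 1*14/11 = -512/9 - 14/11 = -5758/99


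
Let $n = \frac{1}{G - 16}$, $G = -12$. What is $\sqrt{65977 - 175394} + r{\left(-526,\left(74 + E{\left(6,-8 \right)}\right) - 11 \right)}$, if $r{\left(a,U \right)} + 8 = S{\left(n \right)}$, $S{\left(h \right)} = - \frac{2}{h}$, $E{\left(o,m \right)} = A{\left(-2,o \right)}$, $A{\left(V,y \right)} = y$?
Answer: $48 + 7 i \sqrt{2233} \approx 48.0 + 330.78 i$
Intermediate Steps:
$E{\left(o,m \right)} = o$
$n = - \frac{1}{28}$ ($n = \frac{1}{-12 - 16} = \frac{1}{-28} = - \frac{1}{28} \approx -0.035714$)
$r{\left(a,U \right)} = 48$ ($r{\left(a,U \right)} = -8 - \frac{2}{- \frac{1}{28}} = -8 - -56 = -8 + 56 = 48$)
$\sqrt{65977 - 175394} + r{\left(-526,\left(74 + E{\left(6,-8 \right)}\right) - 11 \right)} = \sqrt{65977 - 175394} + 48 = \sqrt{-109417} + 48 = 7 i \sqrt{2233} + 48 = 48 + 7 i \sqrt{2233}$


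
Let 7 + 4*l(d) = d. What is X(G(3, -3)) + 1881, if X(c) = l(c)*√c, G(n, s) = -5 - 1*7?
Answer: 1881 - 19*I*√3/2 ≈ 1881.0 - 16.454*I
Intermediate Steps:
G(n, s) = -12 (G(n, s) = -5 - 7 = -12)
l(d) = -7/4 + d/4
X(c) = √c*(-7/4 + c/4) (X(c) = (-7/4 + c/4)*√c = √c*(-7/4 + c/4))
X(G(3, -3)) + 1881 = √(-12)*(-7 - 12)/4 + 1881 = (¼)*(2*I*√3)*(-19) + 1881 = -19*I*√3/2 + 1881 = 1881 - 19*I*√3/2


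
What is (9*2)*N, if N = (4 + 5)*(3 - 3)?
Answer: 0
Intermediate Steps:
N = 0 (N = 9*0 = 0)
(9*2)*N = (9*2)*0 = 18*0 = 0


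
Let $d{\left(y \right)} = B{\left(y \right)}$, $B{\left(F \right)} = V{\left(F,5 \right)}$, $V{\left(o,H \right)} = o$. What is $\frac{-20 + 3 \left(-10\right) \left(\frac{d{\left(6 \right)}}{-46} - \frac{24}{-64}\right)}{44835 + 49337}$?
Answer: $- \frac{2515}{8663824} \approx -0.00029029$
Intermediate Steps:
$B{\left(F \right)} = F$
$d{\left(y \right)} = y$
$\frac{-20 + 3 \left(-10\right) \left(\frac{d{\left(6 \right)}}{-46} - \frac{24}{-64}\right)}{44835 + 49337} = \frac{-20 + 3 \left(-10\right) \left(\frac{6}{-46} - \frac{24}{-64}\right)}{44835 + 49337} = \frac{-20 - 30 \left(6 \left(- \frac{1}{46}\right) - - \frac{3}{8}\right)}{94172} = \left(-20 - 30 \left(- \frac{3}{23} + \frac{3}{8}\right)\right) \frac{1}{94172} = \left(-20 - \frac{675}{92}\right) \frac{1}{94172} = \left(- \frac{2515}{92}\right) \frac{1}{94172} = - \frac{2515}{8663824}$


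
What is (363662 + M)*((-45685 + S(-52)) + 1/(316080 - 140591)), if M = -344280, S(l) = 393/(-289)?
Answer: -44908948586744286/50716321 ≈ -8.8549e+8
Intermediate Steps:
S(l) = -393/289 (S(l) = 393*(-1/289) = -393/289)
(363662 + M)*((-45685 + S(-52)) + 1/(316080 - 140591)) = (363662 - 344280)*((-45685 - 393/289) + 1/(316080 - 140591)) = 19382*(-13203358/289 + 1/175489) = 19382*(-2317044091773/50716321) = -44908948586744286/50716321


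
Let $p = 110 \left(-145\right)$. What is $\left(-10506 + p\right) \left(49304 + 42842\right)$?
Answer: $-2437814576$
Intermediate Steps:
$p = -15950$
$\left(-10506 + p\right) \left(49304 + 42842\right) = \left(-10506 - 15950\right) \left(49304 + 42842\right) = \left(-26456\right) 92146 = -2437814576$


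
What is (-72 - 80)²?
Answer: 23104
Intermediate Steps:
(-72 - 80)² = (-152)² = 23104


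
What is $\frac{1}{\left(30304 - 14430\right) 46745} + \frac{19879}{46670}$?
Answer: $\frac{737540850047}{1731527308355} \approx 0.42595$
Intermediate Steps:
$\frac{1}{\left(30304 - 14430\right) 46745} + \frac{19879}{46670} = \frac{1}{15874} \cdot \frac{1}{46745} + 19879 \cdot \frac{1}{46670} = \frac{1}{15874} \cdot \frac{1}{46745} + \frac{19879}{46670} = \frac{1}{742030130} + \frac{19879}{46670} = \frac{737540850047}{1731527308355}$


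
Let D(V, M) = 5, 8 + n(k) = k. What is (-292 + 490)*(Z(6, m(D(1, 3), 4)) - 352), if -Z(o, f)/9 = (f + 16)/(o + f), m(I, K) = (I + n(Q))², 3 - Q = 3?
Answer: -72666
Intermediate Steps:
Q = 0 (Q = 3 - 1*3 = 3 - 3 = 0)
n(k) = -8 + k
m(I, K) = (-8 + I)² (m(I, K) = (I + (-8 + 0))² = (I - 8)² = (-8 + I)²)
Z(o, f) = -9*(16 + f)/(f + o) (Z(o, f) = -9*(f + 16)/(o + f) = -9*(16 + f)/(f + o))
(-292 + 490)*(Z(6, m(D(1, 3), 4)) - 352) = (-292 + 490)*(9*(-16 - (-8 + 5)²)/((-8 + 5)² + 6) - 352) = 198*(9*(-16 - 1*(-3)²)/((-3)² + 6) - 352) = 198*(9*(-16 - 1*9)/(9 + 6) - 352) = 198*(9*(-16 - 9)/15 - 352) = 198*(9*(1/15)*(-25) - 352) = 198*(-15 - 352) = 198*(-367) = -72666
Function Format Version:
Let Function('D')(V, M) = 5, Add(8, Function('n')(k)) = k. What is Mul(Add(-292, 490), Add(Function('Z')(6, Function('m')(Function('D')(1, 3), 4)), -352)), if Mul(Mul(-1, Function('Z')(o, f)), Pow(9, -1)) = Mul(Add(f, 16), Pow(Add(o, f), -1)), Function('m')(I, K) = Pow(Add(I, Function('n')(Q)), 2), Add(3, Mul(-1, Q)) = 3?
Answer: -72666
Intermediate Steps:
Q = 0 (Q = Add(3, Mul(-1, 3)) = Add(3, -3) = 0)
Function('n')(k) = Add(-8, k)
Function('m')(I, K) = Pow(Add(-8, I), 2) (Function('m')(I, K) = Pow(Add(I, Add(-8, 0)), 2) = Pow(Add(I, -8), 2) = Pow(Add(-8, I), 2))
Function('Z')(o, f) = Mul(-9, Pow(Add(f, o), -1), Add(16, f)) (Function('Z')(o, f) = Mul(-9, Mul(Add(f, 16), Pow(Add(o, f), -1))) = Mul(-9, Mul(Add(16, f), Pow(Add(f, o), -1))) = Mul(-9, Mul(Pow(Add(f, o), -1), Add(16, f))) = Mul(-9, Pow(Add(f, o), -1), Add(16, f)))
Mul(Add(-292, 490), Add(Function('Z')(6, Function('m')(Function('D')(1, 3), 4)), -352)) = Mul(Add(-292, 490), Add(Mul(9, Pow(Add(Pow(Add(-8, 5), 2), 6), -1), Add(-16, Mul(-1, Pow(Add(-8, 5), 2)))), -352)) = Mul(198, Add(Mul(9, Pow(Add(Pow(-3, 2), 6), -1), Add(-16, Mul(-1, Pow(-3, 2)))), -352)) = Mul(198, Add(Mul(9, Pow(Add(9, 6), -1), Add(-16, Mul(-1, 9))), -352)) = Mul(198, Add(Mul(9, Pow(15, -1), Add(-16, -9)), -352)) = Mul(198, Add(Mul(9, Rational(1, 15), -25), -352)) = Mul(198, Add(-15, -352)) = Mul(198, -367) = -72666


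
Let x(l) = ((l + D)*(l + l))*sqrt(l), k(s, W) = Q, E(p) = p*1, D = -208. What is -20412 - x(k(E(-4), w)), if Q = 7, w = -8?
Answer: -20412 + 2814*sqrt(7) ≈ -12967.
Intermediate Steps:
E(p) = p
k(s, W) = 7
x(l) = 2*l**(3/2)*(-208 + l) (x(l) = ((l - 208)*(l + l))*sqrt(l) = ((-208 + l)*(2*l))*sqrt(l) = (2*l*(-208 + l))*sqrt(l) = 2*l**(3/2)*(-208 + l))
-20412 - x(k(E(-4), w)) = -20412 - 2*7**(3/2)*(-208 + 7) = -20412 - 2*7*sqrt(7)*(-201) = -20412 - (-2814)*sqrt(7) = -20412 + 2814*sqrt(7)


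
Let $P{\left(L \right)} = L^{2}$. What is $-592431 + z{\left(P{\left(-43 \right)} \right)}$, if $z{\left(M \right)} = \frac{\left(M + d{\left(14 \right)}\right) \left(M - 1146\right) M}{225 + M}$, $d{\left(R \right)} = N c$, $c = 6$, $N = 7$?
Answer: $\frac{20152603}{34} \approx 5.9272 \cdot 10^{5}$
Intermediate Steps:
$d{\left(R \right)} = 42$ ($d{\left(R \right)} = 7 \cdot 6 = 42$)
$z{\left(M \right)} = \frac{M \left(-1146 + M\right) \left(42 + M\right)}{225 + M}$ ($z{\left(M \right)} = \frac{\left(M + 42\right) \left(M - 1146\right) M}{225 + M} = \frac{\left(42 + M\right) \left(-1146 + M\right) M}{225 + M} = \frac{\left(-1146 + M\right) \left(42 + M\right) M}{225 + M} = \frac{M \left(-1146 + M\right) \left(42 + M\right)}{225 + M}$)
$-592431 + z{\left(P{\left(-43 \right)} \right)} = -592431 + \frac{\left(-43\right)^{2} \left(-48132 + \left(\left(-43\right)^{2}\right)^{2} - 1104 \left(-43\right)^{2}\right)}{225 + \left(-43\right)^{2}} = -592431 + \frac{1849 \left(-48132 + 1849^{2} - 2041296\right)}{225 + 1849} = -592431 + \frac{1849 \left(-48132 + 3418801 - 2041296\right)}{2074} = -592431 + 1849 \cdot \frac{1}{2074} \cdot 1329373 = -592431 + \frac{40295257}{34} = \frac{20152603}{34}$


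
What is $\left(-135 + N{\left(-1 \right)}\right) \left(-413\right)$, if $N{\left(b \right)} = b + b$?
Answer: $56581$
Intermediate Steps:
$N{\left(b \right)} = 2 b$
$\left(-135 + N{\left(-1 \right)}\right) \left(-413\right) = \left(-135 + 2 \left(-1\right)\right) \left(-413\right) = \left(-135 - 2\right) \left(-413\right) = \left(-137\right) \left(-413\right) = 56581$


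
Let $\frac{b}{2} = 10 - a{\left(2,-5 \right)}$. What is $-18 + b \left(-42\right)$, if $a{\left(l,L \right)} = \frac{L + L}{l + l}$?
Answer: $-1068$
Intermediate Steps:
$a{\left(l,L \right)} = \frac{L}{l}$ ($a{\left(l,L \right)} = \frac{2 L}{2 l} = 2 L \frac{1}{2 l} = \frac{L}{l}$)
$b = 25$ ($b = 2 \left(10 - - \frac{5}{2}\right) = 2 \left(10 + \frac{5}{2}\right) = 2 \cdot \frac{25}{2} = 25$)
$-18 + b \left(-42\right) = -18 + 25 \left(-42\right) = -18 - 1050 = -1068$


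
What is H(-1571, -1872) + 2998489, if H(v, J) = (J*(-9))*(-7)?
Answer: 2880553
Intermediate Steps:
H(v, J) = 63*J (H(v, J) = -9*J*(-7) = 63*J)
H(-1571, -1872) + 2998489 = 63*(-1872) + 2998489 = -117936 + 2998489 = 2880553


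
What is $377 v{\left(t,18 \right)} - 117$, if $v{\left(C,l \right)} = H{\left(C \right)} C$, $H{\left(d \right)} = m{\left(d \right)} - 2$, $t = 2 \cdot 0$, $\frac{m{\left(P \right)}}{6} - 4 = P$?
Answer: $-117$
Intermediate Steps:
$m{\left(P \right)} = 24 + 6 P$
$t = 0$
$H{\left(d \right)} = 22 + 6 d$ ($H{\left(d \right)} = \left(24 + 6 d\right) - 2 = 22 + 6 d$)
$v{\left(C,l \right)} = C \left(22 + 6 C\right)$ ($v{\left(C,l \right)} = \left(22 + 6 C\right) C = C \left(22 + 6 C\right)$)
$377 v{\left(t,18 \right)} - 117 = 377 \cdot 2 \cdot 0 \left(11 + 3 \cdot 0\right) - 117 = 377 \cdot 2 \cdot 0 \left(11 + 0\right) - 117 = 377 \cdot 2 \cdot 0 \cdot 11 - 117 = 377 \cdot 0 - 117 = 0 - 117 = -117$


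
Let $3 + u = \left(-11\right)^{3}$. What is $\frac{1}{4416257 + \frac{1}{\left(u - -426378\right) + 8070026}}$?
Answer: $\frac{8495070}{37516412352991} \approx 2.2644 \cdot 10^{-7}$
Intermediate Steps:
$u = -1334$ ($u = -3 + \left(-11\right)^{3} = -3 - 1331 = -1334$)
$\frac{1}{4416257 + \frac{1}{\left(u - -426378\right) + 8070026}} = \frac{1}{4416257 + \frac{1}{\left(-1334 - -426378\right) + 8070026}} = \frac{1}{4416257 + \frac{1}{\left(-1334 + 426378\right) + 8070026}} = \frac{1}{4416257 + \frac{1}{425044 + 8070026}} = \frac{1}{4416257 + \frac{1}{8495070}} = \frac{1}{\frac{37516412352991}{8495070}} = \frac{8495070}{37516412352991}$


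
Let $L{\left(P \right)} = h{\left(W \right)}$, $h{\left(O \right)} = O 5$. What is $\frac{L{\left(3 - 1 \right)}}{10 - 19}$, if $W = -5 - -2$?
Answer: $\frac{5}{3} \approx 1.6667$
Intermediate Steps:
$W = -3$ ($W = -5 + 2 = -3$)
$h{\left(O \right)} = 5 O$
$L{\left(P \right)} = -15$ ($L{\left(P \right)} = 5 \left(-3\right) = -15$)
$\frac{L{\left(3 - 1 \right)}}{10 - 19} = - \frac{15}{10 - 19} = - \frac{15}{-9} = \left(-15\right) \left(- \frac{1}{9}\right) = \frac{5}{3}$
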